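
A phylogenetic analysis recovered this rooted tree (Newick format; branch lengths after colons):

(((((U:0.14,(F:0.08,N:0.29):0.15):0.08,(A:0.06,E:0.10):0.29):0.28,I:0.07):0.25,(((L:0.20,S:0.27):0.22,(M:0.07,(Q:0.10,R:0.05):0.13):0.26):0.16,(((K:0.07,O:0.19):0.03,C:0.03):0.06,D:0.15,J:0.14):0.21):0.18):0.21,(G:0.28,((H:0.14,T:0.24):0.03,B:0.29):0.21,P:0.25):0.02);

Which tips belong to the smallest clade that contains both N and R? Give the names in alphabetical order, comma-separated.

Tracing N: it sits inside (F,N).
Tracing R: it sits inside (Q,R).
The smallest clade enclosing both is ((((U,(F,N)),(A,E)),I),(((L,S),(M,(Q,R))),(((K,O),C),D,J))); the answer is its 16 terminal taxa in alphabetical order.

A, C, D, E, F, I, J, K, L, M, N, O, Q, R, S, U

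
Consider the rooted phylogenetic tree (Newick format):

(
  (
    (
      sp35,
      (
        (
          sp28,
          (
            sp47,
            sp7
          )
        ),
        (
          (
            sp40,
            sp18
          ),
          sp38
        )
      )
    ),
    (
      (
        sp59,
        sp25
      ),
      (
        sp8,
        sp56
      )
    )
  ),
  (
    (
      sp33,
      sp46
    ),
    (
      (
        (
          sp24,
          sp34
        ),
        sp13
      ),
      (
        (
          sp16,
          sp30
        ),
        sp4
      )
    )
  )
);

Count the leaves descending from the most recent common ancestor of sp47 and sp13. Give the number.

The MRCA of sp47 and sp13 is the root, so the clade is the entire tree.
That clade contains 19 terminal taxa: sp13, sp16, sp18, sp24, sp25, sp28, sp30, sp33, sp34, sp35, sp38, sp4, sp40, sp46, sp47, sp56, sp59, sp7, sp8.

19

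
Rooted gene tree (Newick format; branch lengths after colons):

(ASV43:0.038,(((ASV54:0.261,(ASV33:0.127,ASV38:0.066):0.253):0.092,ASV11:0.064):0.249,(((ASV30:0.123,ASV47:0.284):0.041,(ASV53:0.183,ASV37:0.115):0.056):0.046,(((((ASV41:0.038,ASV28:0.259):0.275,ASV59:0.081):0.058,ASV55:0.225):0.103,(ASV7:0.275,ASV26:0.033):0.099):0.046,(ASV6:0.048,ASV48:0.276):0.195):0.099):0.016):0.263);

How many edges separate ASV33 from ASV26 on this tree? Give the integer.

The MRCA of ASV33 and ASV26 is the node subtending (((ASV54,(ASV33,ASV38)),ASV11),(((ASV30,ASV47),(ASV53,ASV37)),(((((ASV41,ASV28),ASV59),ASV55),(ASV7,ASV26)),(ASV6,ASV48)))).
From ASV33 up to that node: 4 branches. From ASV26 up to the same node: 5 branches. Total: 4 + 5 = 9.

9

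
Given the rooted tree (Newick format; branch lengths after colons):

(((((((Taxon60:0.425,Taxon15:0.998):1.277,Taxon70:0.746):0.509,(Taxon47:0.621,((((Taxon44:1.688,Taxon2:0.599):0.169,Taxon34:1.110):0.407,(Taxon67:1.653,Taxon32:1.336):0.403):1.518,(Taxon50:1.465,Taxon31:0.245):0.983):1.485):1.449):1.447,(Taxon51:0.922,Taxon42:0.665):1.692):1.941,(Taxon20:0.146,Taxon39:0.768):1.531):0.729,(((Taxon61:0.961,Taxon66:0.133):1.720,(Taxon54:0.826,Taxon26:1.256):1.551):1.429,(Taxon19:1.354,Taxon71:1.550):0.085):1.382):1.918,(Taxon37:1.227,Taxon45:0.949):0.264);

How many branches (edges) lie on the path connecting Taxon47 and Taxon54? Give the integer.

9

The MRCA of Taxon47 and Taxon54 is the node subtending ((((((Taxon60,Taxon15),Taxon70),(Taxon47,((((Taxon44,Taxon2),Taxon34),(Taxon67,Taxon32)),(Taxon50,Taxon31)))),(Taxon51,Taxon42)),(Taxon20,Taxon39)),(((Taxon61,Taxon66),(Taxon54,Taxon26)),(Taxon19,Taxon71))).
From Taxon47 up to that node: 5 branches. From Taxon54 up to the same node: 4 branches. Total: 5 + 4 = 9.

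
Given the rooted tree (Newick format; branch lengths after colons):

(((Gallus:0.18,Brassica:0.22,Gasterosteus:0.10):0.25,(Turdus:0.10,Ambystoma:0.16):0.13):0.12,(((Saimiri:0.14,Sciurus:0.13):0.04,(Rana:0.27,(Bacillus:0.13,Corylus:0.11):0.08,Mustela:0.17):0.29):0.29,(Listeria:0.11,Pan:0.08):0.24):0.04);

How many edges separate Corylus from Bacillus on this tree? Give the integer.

2

The MRCA of Corylus and Bacillus is the node subtending (Bacillus,Corylus).
From Corylus up to that node: 1 branch. From Bacillus up to the same node: 1 branch. Total: 1 + 1 = 2.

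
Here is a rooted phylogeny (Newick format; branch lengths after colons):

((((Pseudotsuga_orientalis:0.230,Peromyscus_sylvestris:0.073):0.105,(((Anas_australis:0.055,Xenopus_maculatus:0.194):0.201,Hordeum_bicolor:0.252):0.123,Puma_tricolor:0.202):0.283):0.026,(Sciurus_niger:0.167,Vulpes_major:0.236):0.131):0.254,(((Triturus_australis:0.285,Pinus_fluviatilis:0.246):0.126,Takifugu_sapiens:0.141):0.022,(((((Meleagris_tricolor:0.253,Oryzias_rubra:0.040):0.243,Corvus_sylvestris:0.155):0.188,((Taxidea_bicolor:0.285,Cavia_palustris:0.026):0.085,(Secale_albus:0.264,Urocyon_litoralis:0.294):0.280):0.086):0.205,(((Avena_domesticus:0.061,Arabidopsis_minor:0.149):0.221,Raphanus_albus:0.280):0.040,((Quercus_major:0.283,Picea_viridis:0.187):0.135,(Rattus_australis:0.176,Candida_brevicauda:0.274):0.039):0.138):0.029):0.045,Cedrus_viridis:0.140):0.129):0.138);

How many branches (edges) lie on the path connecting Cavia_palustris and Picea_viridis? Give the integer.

The MRCA of Cavia_palustris and Picea_viridis is the node subtending ((((Meleagris_tricolor,Oryzias_rubra),Corvus_sylvestris),((Taxidea_bicolor,Cavia_palustris),(Secale_albus,Urocyon_litoralis))),(((Avena_domesticus,Arabidopsis_minor),Raphanus_albus),((Quercus_major,Picea_viridis),(Rattus_australis,Candida_brevicauda)))).
From Cavia_palustris up to that node: 4 branches. From Picea_viridis up to the same node: 4 branches. Total: 4 + 4 = 8.

8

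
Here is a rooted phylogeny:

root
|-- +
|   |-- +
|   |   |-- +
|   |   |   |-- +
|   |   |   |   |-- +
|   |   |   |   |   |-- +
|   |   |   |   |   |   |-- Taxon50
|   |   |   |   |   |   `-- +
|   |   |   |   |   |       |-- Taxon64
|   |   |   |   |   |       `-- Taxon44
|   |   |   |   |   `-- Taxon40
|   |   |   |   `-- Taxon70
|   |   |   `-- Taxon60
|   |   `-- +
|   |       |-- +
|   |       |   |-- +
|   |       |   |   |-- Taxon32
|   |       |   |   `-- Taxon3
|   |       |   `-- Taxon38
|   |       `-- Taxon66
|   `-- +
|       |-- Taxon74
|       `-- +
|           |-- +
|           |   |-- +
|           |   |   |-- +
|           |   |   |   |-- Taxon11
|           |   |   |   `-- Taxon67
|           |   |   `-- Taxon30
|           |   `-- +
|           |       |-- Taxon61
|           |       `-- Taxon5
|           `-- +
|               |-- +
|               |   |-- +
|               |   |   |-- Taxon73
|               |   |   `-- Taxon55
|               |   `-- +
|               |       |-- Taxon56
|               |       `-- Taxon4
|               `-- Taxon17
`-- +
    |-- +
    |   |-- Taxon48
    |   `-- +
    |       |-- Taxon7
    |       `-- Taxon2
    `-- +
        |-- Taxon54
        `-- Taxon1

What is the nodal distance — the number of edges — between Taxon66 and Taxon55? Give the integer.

9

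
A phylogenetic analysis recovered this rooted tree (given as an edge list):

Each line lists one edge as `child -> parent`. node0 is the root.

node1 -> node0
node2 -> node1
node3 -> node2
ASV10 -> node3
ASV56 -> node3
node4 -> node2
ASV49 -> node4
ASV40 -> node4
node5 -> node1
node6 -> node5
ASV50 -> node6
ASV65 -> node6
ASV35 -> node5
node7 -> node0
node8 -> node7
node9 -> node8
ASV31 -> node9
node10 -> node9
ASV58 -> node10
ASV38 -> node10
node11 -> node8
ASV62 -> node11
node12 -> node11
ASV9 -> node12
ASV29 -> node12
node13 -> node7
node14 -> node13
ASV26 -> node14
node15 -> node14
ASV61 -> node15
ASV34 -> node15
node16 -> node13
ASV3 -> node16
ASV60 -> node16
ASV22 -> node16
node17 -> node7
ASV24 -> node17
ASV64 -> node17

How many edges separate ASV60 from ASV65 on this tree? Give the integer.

8

The MRCA of ASV60 and ASV65 is the root of the tree.
From ASV60 up to that node: 4 branches. From ASV65 up to the same node: 4 branches. Total: 4 + 4 = 8.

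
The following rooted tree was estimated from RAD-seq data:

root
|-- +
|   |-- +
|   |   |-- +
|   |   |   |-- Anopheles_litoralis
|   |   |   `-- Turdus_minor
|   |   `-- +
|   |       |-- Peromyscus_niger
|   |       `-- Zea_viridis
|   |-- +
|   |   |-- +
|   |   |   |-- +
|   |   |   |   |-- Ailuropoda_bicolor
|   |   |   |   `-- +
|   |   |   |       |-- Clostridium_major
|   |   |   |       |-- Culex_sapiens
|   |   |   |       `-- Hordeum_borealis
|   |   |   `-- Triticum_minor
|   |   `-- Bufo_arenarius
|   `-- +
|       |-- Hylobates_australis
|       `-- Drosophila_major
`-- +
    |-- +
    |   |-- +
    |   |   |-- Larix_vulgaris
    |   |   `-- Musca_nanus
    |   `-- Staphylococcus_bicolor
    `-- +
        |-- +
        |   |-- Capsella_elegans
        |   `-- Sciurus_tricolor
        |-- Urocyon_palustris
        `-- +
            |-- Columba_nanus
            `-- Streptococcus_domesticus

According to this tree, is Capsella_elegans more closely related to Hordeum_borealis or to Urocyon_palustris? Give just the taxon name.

Urocyon_palustris

The MRCA of Capsella_elegans and Urocyon_palustris subtends ((Capsella_elegans,Sciurus_tricolor),Urocyon_palustris,(Columba_nanus,Streptococcus_domesticus)) (5 taxa).
The MRCA of Capsella_elegans and Hordeum_borealis is the root, subtending the entire tree (20 taxa).
The first is nested inside the second, so Capsella_elegans shares a more recent common ancestor with Urocyon_palustris.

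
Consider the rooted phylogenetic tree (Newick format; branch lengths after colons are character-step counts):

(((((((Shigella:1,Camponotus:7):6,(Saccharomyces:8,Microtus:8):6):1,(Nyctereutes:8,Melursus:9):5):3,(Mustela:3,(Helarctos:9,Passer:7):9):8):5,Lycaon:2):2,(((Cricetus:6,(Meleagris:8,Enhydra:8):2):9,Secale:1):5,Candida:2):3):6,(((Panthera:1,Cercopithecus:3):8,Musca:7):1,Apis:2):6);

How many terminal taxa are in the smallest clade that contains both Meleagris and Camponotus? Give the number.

15

The MRCA of Meleagris and Camponotus is the node subtending ((((((Shigella,Camponotus),(Saccharomyces,Microtus)),(Nyctereutes,Melursus)),(Mustela,(Helarctos,Passer))),Lycaon),(((Cricetus,(Meleagris,Enhydra)),Secale),Candida)).
That clade contains 15 terminal taxa: Camponotus, Candida, Cricetus, Enhydra, Helarctos, Lycaon, Meleagris, Melursus, Microtus, Mustela, Nyctereutes, Passer, Saccharomyces, Secale, Shigella.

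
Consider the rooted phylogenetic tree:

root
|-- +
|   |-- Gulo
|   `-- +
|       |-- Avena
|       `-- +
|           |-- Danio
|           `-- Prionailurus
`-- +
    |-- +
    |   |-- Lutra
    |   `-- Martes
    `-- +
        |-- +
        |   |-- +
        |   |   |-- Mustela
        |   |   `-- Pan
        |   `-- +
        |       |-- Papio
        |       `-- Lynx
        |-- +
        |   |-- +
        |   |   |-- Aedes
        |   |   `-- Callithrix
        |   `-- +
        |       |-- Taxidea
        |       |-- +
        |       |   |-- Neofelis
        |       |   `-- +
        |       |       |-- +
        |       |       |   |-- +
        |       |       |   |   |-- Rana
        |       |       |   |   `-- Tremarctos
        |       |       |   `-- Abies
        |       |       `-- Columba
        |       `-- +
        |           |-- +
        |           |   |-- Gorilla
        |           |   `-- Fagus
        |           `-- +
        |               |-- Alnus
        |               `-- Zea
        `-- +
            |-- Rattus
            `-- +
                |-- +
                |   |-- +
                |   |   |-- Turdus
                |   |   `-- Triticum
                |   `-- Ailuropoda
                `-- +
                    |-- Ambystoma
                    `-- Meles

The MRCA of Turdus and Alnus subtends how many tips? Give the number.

The MRCA of Turdus and Alnus is the node subtending (((Mustela,Pan),(Papio,Lynx)),((Aedes,Callithrix),(Taxidea,(Neofelis,(((Rana,Tremarctos),Abies),Columba)),((Gorilla,Fagus),(Alnus,Zea)))),(Rattus,(((Turdus,Triticum),Ailuropoda),(Ambystoma,Meles)))).
That clade contains 22 terminal taxa: Abies, Aedes, Ailuropoda, Alnus, Ambystoma, Callithrix, Columba, Fagus, Gorilla, Lynx, Meles, Mustela, Neofelis, Pan, Papio, Rana, Rattus, Taxidea, Tremarctos, Triticum, Turdus, Zea.

22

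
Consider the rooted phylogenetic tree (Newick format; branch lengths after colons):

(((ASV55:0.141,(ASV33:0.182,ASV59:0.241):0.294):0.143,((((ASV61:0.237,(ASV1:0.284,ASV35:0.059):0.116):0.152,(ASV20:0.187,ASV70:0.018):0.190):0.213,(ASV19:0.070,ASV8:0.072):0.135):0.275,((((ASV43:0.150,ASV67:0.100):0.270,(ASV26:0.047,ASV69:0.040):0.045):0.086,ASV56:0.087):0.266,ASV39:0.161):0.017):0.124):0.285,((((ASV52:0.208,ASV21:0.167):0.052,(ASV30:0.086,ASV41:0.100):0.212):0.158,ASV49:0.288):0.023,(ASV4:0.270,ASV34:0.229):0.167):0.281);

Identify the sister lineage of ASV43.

ASV43 attaches to the tree at the node subtending (ASV43,ASV67).
The other lineage descending from that same node — the sister group — is the single tip ASV67.

ASV67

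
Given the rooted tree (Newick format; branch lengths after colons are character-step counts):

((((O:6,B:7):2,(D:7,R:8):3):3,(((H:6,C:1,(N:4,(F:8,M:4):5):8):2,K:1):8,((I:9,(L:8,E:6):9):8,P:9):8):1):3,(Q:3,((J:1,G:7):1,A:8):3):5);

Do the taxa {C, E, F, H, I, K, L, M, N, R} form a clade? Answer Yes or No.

No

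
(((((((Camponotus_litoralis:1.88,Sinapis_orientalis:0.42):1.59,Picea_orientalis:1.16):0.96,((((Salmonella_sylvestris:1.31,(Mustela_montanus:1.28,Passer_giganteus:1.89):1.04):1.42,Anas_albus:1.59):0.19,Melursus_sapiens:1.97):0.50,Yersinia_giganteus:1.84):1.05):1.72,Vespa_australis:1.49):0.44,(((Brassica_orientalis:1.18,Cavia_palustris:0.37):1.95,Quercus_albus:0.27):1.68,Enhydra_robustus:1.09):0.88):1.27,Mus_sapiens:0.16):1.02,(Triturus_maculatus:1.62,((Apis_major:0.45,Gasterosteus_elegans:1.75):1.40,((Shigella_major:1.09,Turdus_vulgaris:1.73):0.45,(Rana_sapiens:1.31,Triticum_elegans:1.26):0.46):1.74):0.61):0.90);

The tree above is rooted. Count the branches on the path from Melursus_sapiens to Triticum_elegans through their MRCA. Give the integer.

12

The MRCA of Melursus_sapiens and Triticum_elegans is the root of the tree.
From Melursus_sapiens up to that node: 7 branches. From Triticum_elegans up to the same node: 5 branches. Total: 7 + 5 = 12.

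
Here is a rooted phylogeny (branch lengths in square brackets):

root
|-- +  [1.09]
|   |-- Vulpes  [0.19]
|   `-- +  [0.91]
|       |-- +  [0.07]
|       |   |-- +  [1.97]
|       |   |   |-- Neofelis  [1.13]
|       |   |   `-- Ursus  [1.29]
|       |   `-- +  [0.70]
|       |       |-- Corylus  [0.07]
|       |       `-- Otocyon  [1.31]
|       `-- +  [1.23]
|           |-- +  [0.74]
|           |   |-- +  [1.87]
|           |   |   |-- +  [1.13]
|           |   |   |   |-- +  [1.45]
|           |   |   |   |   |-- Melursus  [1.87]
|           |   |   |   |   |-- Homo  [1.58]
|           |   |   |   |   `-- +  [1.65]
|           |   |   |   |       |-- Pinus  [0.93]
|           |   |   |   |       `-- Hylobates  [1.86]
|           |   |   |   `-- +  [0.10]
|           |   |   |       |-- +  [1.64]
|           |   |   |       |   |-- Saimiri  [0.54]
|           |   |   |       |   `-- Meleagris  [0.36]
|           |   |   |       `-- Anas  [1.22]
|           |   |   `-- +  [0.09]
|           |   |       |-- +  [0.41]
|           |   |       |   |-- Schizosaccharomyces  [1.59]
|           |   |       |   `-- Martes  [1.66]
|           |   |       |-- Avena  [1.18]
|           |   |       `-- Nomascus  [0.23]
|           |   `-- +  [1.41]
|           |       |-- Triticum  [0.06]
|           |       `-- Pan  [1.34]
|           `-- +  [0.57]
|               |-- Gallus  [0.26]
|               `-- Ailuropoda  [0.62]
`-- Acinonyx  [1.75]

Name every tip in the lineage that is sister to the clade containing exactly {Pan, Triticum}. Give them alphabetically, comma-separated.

Anas, Avena, Homo, Hylobates, Martes, Meleagris, Melursus, Nomascus, Pinus, Saimiri, Schizosaccharomyces

The clade containing exactly {Pan, Triticum} attaches to the tree at the node subtending ((((Melursus,Homo,(Pinus,Hylobates)),((Saimiri,Meleagris),Anas)),((Schizosaccharomyces,Martes),Avena,Nomascus)),(Triticum,Pan)).
The other lineage descending from that same node — the sister group — is (((Melursus,Homo,(Pinus,Hylobates)),((Saimiri,Meleagris),Anas)),((Schizosaccharomyces,Martes),Avena,Nomascus)); its 11 tips in alphabetical order are the answer.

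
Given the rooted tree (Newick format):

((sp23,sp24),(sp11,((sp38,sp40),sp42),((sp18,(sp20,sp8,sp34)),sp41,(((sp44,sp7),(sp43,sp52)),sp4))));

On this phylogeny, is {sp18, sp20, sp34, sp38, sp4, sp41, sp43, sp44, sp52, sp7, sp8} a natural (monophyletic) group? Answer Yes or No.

No

The MRCA of the listed taxa subtends (sp11,((sp38,sp40),sp42),((sp18,(sp20,sp8,sp34)),sp41,(((sp44,sp7),(sp43,sp52)),sp4))).
That clade also contains sp11, sp40, sp42, which are not in the proposed group, so the group is not monophyletic.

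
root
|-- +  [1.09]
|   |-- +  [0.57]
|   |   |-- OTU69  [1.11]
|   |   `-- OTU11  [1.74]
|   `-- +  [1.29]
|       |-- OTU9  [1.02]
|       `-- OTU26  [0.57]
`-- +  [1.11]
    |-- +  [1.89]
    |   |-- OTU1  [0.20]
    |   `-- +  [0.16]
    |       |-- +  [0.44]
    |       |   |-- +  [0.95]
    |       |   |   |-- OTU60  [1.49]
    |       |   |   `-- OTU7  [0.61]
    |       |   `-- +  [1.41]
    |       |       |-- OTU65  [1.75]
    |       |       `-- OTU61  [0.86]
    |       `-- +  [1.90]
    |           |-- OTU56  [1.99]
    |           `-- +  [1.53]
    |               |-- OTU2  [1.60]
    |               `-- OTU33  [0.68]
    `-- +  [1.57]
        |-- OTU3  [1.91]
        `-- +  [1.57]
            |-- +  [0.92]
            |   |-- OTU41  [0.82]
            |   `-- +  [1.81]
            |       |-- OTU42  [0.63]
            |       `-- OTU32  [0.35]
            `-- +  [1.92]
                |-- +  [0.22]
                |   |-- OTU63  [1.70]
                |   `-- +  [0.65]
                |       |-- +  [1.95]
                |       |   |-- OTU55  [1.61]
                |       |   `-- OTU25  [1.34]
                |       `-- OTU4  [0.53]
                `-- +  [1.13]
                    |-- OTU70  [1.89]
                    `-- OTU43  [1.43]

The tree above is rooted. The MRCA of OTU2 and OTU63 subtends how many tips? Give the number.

18

The MRCA of OTU2 and OTU63 is the node subtending ((OTU1,(((OTU60,OTU7),(OTU65,OTU61)),(OTU56,(OTU2,OTU33)))),(OTU3,((OTU41,(OTU42,OTU32)),((OTU63,((OTU55,OTU25),OTU4)),(OTU70,OTU43))))).
That clade contains 18 terminal taxa: OTU1, OTU2, OTU25, OTU3, OTU32, OTU33, OTU4, OTU41, OTU42, OTU43, OTU55, OTU56, OTU60, OTU61, OTU63, OTU65, OTU7, OTU70.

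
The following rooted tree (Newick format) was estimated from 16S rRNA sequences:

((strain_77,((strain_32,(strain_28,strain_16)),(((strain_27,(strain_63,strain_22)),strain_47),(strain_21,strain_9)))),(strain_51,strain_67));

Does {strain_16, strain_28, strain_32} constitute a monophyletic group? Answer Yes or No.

Yes

The most recent common ancestor of these taxa subtends (strain_32,(strain_28,strain_16)).
That clade has exactly 3 tips — every listed taxon and nothing else — so the group is monophyletic.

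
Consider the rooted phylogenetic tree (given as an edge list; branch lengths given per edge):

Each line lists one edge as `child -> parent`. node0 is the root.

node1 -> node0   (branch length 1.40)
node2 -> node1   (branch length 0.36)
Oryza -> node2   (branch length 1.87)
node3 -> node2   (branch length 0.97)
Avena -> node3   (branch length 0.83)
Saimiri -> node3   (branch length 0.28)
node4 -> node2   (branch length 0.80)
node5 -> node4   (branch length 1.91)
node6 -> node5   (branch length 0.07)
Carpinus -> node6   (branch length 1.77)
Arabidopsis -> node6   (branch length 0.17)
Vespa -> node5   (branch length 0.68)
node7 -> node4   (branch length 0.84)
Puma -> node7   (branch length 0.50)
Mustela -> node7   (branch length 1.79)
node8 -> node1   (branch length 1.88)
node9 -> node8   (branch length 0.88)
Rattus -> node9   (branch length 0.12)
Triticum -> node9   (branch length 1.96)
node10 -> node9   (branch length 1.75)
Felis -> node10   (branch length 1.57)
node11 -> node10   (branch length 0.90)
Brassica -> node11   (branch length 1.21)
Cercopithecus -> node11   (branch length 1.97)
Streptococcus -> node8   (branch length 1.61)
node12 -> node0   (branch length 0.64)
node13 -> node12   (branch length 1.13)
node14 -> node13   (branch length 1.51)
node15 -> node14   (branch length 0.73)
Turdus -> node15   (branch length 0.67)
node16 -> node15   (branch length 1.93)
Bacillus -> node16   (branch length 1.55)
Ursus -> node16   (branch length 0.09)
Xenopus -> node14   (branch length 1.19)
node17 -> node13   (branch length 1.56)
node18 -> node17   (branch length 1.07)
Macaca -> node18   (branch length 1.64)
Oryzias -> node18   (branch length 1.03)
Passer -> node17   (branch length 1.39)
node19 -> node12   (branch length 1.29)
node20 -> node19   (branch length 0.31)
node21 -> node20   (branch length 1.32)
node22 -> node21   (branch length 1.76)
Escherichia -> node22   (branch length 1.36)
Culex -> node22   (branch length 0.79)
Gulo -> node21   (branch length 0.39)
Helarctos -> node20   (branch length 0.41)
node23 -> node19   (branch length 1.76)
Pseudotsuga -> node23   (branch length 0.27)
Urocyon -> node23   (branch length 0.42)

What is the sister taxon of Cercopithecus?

Brassica

Cercopithecus attaches to the tree at the node subtending (Brassica,Cercopithecus).
The other lineage descending from that same node — the sister group — is the single tip Brassica.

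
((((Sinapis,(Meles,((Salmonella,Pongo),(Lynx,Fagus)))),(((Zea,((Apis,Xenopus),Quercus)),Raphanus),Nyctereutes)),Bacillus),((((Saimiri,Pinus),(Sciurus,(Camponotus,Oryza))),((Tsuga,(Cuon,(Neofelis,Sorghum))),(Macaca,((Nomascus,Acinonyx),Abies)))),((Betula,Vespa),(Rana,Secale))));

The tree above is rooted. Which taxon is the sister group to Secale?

Secale attaches to the tree at the node subtending (Rana,Secale).
The other lineage descending from that same node — the sister group — is the single tip Rana.

Rana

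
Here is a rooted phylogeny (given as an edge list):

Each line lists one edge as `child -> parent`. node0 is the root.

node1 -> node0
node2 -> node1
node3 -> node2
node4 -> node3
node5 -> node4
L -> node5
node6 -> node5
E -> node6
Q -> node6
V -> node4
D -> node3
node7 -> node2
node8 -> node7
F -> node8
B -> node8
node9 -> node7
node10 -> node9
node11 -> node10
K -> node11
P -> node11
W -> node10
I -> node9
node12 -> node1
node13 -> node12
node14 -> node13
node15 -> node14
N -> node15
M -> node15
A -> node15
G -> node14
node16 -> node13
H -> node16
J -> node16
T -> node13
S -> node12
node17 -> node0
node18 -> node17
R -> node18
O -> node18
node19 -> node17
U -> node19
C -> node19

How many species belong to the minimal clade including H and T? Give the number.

The MRCA of H and T is the node subtending (((N,M,A),G),(H,J),T).
That clade contains 7 terminal taxa: A, G, H, J, M, N, T.

7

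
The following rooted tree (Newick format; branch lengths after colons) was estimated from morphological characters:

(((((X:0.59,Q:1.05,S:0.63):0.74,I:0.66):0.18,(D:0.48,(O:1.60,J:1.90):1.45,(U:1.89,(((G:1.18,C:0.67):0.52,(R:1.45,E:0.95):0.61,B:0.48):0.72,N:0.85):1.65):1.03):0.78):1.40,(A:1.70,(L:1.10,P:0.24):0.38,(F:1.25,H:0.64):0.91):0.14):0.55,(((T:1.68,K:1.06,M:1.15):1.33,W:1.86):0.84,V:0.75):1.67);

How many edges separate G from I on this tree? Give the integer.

8

The MRCA of G and I is the node subtending (((X,Q,S),I),(D,(O,J),(U,(((G,C),(R,E),B),N)))).
From G up to that node: 6 branches. From I up to the same node: 2 branches. Total: 6 + 2 = 8.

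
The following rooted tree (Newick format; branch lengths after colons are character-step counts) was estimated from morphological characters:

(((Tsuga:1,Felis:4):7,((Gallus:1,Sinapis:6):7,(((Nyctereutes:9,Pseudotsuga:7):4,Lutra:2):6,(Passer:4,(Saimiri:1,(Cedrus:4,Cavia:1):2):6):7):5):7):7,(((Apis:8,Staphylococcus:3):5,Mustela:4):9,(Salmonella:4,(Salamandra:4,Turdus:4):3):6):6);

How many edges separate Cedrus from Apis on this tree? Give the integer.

The MRCA of Cedrus and Apis is the root of the tree.
From Cedrus up to that node: 7 branches. From Apis up to the same node: 4 branches. Total: 7 + 4 = 11.

11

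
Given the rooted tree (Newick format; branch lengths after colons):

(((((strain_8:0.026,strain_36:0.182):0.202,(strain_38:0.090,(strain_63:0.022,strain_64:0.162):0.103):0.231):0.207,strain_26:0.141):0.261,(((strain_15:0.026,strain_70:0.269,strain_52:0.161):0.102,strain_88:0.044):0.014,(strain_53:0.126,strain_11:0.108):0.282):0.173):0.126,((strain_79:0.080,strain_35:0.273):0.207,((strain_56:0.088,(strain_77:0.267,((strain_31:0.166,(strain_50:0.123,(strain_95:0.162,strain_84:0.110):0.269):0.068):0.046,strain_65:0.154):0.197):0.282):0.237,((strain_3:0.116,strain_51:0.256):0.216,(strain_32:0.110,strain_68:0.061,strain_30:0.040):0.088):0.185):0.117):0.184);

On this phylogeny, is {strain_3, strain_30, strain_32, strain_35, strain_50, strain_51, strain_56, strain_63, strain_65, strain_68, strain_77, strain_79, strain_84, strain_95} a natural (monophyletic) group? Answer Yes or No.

No

The MRCA of the listed taxa is the root, so the smallest clade containing them is the whole tree.
That clade also contains strain_11, strain_15, strain_26, strain_31, strain_36, strain_38, strain_52, strain_53, strain_64, strain_70, strain_8, strain_88, which are not in the proposed group, so the group is not monophyletic.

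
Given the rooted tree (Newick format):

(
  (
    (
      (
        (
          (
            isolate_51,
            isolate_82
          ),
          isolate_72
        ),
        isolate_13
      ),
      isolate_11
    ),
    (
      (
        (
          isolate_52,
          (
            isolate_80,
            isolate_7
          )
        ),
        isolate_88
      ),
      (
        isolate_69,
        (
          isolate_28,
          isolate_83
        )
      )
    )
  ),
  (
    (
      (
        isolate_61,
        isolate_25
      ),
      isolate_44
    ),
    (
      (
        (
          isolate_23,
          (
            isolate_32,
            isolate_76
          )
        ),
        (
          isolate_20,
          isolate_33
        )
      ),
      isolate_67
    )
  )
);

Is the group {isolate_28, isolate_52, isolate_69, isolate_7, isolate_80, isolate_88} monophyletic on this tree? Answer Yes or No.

The MRCA of the listed taxa subtends (((isolate_52,(isolate_80,isolate_7)),isolate_88),(isolate_69,(isolate_28,isolate_83))).
That clade also contains isolate_83, which is not in the proposed group, so the group is not monophyletic.

No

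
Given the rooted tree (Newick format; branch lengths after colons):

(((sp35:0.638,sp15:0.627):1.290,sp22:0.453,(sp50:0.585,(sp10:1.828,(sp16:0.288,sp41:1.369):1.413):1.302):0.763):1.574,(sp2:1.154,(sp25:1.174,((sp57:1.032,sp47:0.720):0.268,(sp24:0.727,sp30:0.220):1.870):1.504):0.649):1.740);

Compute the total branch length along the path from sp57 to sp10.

10.660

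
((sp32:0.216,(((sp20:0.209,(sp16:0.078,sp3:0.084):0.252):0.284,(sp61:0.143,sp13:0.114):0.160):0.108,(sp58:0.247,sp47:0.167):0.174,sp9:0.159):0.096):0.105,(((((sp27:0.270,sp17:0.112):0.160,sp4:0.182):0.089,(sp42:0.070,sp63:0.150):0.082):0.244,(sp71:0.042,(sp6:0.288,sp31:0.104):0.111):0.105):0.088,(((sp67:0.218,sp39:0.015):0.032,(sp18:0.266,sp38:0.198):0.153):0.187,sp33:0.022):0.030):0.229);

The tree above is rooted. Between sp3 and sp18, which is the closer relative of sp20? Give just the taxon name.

sp3

The MRCA of sp20 and sp3 subtends (sp20,(sp16,sp3)) (3 taxa).
The MRCA of sp20 and sp18 is the root, subtending the entire tree (22 taxa).
The first is nested inside the second, so sp20 shares a more recent common ancestor with sp3.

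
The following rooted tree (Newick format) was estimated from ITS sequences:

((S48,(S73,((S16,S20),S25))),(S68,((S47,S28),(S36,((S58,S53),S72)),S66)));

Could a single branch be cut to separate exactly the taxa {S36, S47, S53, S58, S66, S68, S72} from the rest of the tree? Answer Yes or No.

No

The MRCA of the listed taxa subtends (S68,((S47,S28),(S36,((S58,S53),S72)),S66)).
That clade also contains S28, which is not in the proposed group, so the group is not monophyletic.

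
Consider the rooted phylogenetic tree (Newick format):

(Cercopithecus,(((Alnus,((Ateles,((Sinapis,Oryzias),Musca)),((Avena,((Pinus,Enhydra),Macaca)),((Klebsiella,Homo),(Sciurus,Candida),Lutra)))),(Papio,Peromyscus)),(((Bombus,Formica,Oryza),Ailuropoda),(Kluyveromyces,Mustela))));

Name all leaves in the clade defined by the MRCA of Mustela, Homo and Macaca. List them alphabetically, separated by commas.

Ailuropoda, Alnus, Ateles, Avena, Bombus, Candida, Enhydra, Formica, Homo, Klebsiella, Kluyveromyces, Lutra, Macaca, Musca, Mustela, Oryza, Oryzias, Papio, Peromyscus, Pinus, Sciurus, Sinapis

Tracing Mustela: it sits inside (Kluyveromyces,Mustela).
Tracing Homo: it sits inside (Klebsiella,Homo).
Tracing Macaca: it sits inside ((Pinus,Enhydra),Macaca).
The smallest clade enclosing all 3 is (((Alnus,((Ateles,((Sinapis,Oryzias),Musca)),((Avena,((Pinus,Enhydra),Macaca)),((Klebsiella,Homo),(Sciurus,Candida),Lutra)))),(Papio,Peromyscus)),(((Bombus,Formica,Oryza),Ailuropoda),(Kluyveromyces,Mustela))); the answer is its 22 terminal taxa in alphabetical order.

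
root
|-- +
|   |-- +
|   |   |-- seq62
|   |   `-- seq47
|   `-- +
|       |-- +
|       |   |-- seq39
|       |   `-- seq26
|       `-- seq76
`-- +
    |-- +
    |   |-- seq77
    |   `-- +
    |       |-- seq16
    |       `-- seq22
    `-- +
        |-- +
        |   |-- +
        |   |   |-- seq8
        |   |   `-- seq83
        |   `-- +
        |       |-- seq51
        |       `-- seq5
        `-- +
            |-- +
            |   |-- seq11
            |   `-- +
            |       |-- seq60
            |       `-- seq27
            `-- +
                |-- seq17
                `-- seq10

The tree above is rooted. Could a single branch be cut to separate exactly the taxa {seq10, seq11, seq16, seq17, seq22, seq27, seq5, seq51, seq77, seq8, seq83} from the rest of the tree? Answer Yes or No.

No

The MRCA of the listed taxa subtends ((seq77,(seq16,seq22)),(((seq8,seq83),(seq51,seq5)),((seq11,(seq60,seq27)),(seq17,seq10)))).
That clade also contains seq60, which is not in the proposed group, so the group is not monophyletic.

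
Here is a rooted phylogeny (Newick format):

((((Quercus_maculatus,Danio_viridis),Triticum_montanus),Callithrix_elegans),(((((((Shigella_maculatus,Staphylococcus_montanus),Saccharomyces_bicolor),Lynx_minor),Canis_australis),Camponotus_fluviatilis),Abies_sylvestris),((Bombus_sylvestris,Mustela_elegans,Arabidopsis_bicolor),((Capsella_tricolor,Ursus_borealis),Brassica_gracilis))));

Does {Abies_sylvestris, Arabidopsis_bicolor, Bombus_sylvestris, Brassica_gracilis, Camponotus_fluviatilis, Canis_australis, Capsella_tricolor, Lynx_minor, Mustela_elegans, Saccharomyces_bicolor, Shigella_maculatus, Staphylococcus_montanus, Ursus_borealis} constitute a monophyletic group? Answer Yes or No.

Yes

The most recent common ancestor of these taxa subtends (((((((Shigella_maculatus,Staphylococcus_montanus),Saccharomyces_bicolor),Lynx_minor),Canis_australis),Camponotus_fluviatilis),Abies_sylvestris),((Bombus_sylvestris,Mustela_elegans,Arabidopsis_bicolor),((Capsella_tricolor,Ursus_borealis),Brassica_gracilis))).
That clade has exactly 13 tips — every listed taxon and nothing else — so the group is monophyletic.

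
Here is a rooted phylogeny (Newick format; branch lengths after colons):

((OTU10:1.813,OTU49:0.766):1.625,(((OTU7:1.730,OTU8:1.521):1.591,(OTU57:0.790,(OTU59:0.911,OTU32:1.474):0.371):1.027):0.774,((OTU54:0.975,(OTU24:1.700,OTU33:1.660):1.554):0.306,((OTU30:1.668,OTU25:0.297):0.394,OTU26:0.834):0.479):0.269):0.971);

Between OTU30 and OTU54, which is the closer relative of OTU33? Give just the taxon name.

The MRCA of OTU33 and OTU54 subtends (OTU54,(OTU24,OTU33)) (3 taxa).
The MRCA of OTU33 and OTU30 subtends ((OTU54,(OTU24,OTU33)),((OTU30,OTU25),OTU26)) (6 taxa).
The first is nested inside the second, so OTU33 shares a more recent common ancestor with OTU54.

OTU54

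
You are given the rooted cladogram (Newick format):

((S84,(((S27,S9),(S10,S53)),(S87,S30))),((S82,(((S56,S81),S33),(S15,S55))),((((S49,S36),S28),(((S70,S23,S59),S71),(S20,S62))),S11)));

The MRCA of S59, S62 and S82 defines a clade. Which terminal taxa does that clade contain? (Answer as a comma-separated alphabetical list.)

Tracing S59: it sits inside (S70,S23,S59).
Tracing S62: it sits inside (S20,S62).
Tracing S82: it sits inside (S82,(((S56,S81),S33),(S15,S55))).
The smallest clade enclosing all 3 is ((S82,(((S56,S81),S33),(S15,S55))),((((S49,S36),S28),(((S70,S23,S59),S71),(S20,S62))),S11)); the answer is its 16 terminal taxa in alphabetical order.

S11, S15, S20, S23, S28, S33, S36, S49, S55, S56, S59, S62, S70, S71, S81, S82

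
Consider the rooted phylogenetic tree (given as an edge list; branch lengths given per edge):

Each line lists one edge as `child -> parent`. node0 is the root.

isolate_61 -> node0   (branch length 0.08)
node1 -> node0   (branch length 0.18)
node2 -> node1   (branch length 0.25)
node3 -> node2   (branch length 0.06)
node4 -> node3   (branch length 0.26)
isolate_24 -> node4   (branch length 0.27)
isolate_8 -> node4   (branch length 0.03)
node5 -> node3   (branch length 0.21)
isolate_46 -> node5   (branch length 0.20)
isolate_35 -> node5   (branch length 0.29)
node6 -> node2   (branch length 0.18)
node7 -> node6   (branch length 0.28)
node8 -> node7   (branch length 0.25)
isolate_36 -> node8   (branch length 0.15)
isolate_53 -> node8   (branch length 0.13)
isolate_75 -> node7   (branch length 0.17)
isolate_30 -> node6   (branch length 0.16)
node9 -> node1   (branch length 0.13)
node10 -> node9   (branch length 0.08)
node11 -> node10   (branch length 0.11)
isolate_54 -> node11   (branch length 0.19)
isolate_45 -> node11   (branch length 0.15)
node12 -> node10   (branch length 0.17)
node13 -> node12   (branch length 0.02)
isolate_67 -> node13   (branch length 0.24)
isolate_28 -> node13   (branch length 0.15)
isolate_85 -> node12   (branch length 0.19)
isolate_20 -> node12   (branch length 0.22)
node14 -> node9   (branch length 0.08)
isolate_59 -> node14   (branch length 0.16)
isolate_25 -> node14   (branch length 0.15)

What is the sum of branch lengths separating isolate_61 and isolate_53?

1.35

The path runs isolate_61 → … → MRCA → … → isolate_53; the MRCA is the root of the tree.
Branch lengths along that path: 0.08 + 0.18 + 0.25 + 0.18 + 0.28 + 0.25 + 0.13 = 1.35.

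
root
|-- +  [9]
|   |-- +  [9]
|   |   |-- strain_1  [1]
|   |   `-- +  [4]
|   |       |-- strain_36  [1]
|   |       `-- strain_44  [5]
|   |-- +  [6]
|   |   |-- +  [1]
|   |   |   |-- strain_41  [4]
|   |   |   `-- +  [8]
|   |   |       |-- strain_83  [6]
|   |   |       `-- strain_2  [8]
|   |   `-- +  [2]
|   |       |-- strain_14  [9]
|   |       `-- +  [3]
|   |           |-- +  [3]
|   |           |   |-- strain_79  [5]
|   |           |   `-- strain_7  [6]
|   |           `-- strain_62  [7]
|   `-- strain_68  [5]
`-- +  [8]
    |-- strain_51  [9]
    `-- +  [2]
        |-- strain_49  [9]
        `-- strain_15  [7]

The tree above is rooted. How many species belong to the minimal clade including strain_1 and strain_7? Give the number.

The MRCA of strain_1 and strain_7 is the node subtending ((strain_1,(strain_36,strain_44)),((strain_41,(strain_83,strain_2)),(strain_14,((strain_79,strain_7),strain_62))),strain_68).
That clade contains 11 terminal taxa: strain_1, strain_14, strain_2, strain_36, strain_41, strain_44, strain_62, strain_68, strain_7, strain_79, strain_83.

11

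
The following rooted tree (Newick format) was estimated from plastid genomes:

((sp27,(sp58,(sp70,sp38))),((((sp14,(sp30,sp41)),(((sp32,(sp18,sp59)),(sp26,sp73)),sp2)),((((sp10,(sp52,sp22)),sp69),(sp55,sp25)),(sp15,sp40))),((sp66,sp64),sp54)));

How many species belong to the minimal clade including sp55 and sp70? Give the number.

24

The MRCA of sp55 and sp70 is the root, so the clade is the entire tree.
That clade contains 24 terminal taxa: sp10, sp14, sp15, sp18, sp2, sp22, sp25, sp26, sp27, sp30, sp32, sp38, sp40, sp41, sp52, sp54, sp55, sp58, sp59, sp64, sp66, sp69, sp70, sp73.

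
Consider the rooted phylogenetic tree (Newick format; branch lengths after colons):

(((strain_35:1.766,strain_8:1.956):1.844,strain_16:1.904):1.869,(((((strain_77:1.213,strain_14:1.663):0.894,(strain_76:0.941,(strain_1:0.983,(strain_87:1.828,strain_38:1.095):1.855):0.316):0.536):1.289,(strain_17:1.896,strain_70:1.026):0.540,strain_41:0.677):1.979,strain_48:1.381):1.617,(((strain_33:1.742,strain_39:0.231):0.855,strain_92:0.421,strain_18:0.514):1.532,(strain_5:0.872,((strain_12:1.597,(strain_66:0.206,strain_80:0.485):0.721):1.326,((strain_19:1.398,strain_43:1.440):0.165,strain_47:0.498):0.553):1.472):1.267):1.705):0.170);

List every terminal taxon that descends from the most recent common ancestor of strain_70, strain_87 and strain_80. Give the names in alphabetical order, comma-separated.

Tracing strain_70: it sits inside (strain_17,strain_70).
Tracing strain_87: it sits inside (strain_87,strain_38).
Tracing strain_80: it sits inside (strain_66,strain_80).
The smallest clade enclosing all 3 is (((((strain_77,strain_14),(strain_76,(strain_1,(strain_87,strain_38)))),(strain_17,strain_70),strain_41),strain_48),(((strain_33,strain_39),strain_92,strain_18),(strain_5,((strain_12,(strain_66,strain_80)),((strain_19,strain_43),strain_47))))); the answer is its 21 terminal taxa in alphabetical order.

strain_1, strain_12, strain_14, strain_17, strain_18, strain_19, strain_33, strain_38, strain_39, strain_41, strain_43, strain_47, strain_48, strain_5, strain_66, strain_70, strain_76, strain_77, strain_80, strain_87, strain_92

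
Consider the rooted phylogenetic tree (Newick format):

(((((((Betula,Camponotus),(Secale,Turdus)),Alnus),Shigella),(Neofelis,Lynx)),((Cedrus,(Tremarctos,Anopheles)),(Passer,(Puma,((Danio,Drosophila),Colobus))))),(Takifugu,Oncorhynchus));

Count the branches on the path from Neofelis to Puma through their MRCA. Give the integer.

7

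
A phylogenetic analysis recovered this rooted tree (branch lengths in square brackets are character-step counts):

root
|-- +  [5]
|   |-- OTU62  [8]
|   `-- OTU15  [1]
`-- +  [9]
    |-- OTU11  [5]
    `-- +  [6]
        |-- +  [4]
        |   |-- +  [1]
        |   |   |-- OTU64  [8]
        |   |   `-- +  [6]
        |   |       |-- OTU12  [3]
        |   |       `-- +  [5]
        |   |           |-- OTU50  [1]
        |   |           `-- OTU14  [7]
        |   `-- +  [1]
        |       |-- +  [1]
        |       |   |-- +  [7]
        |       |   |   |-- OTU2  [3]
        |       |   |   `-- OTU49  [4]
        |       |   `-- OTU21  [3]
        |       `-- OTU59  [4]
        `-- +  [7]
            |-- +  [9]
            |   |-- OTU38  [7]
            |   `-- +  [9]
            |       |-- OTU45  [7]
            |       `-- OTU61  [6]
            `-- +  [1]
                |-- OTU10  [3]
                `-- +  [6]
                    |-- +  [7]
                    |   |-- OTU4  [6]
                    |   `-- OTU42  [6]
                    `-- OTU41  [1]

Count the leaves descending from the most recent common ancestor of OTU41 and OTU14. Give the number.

The MRCA of OTU41 and OTU14 is the node subtending (((OTU64,(OTU12,(OTU50,OTU14))),(((OTU2,OTU49),OTU21),OTU59)),((OTU38,(OTU45,OTU61)),(OTU10,((OTU4,OTU42),OTU41)))).
That clade contains 15 terminal taxa: OTU10, OTU12, OTU14, OTU2, OTU21, OTU38, OTU4, OTU41, OTU42, OTU45, OTU49, OTU50, OTU59, OTU61, OTU64.

15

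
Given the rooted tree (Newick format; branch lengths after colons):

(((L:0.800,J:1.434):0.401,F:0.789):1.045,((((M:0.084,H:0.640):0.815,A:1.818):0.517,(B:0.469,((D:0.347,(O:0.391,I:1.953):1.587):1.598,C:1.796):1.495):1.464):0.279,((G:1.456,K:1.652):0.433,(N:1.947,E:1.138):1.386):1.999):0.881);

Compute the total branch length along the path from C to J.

8.795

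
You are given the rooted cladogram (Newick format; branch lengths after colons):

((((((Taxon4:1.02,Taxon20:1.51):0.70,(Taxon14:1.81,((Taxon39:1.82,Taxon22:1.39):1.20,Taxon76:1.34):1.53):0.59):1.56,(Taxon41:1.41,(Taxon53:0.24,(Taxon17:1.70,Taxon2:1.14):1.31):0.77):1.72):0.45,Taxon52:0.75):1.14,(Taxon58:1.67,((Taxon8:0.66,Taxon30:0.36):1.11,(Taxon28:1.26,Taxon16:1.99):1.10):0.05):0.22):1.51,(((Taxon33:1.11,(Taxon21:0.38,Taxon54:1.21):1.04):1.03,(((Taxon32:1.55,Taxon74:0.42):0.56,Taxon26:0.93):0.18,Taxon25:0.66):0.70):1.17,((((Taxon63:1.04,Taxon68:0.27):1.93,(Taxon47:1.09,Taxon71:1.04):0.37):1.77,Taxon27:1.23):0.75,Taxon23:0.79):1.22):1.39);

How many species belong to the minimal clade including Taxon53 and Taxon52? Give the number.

11

The MRCA of Taxon53 and Taxon52 is the node subtending ((((Taxon4,Taxon20),(Taxon14,((Taxon39,Taxon22),Taxon76))),(Taxon41,(Taxon53,(Taxon17,Taxon2)))),Taxon52).
That clade contains 11 terminal taxa: Taxon14, Taxon17, Taxon2, Taxon20, Taxon22, Taxon39, Taxon4, Taxon41, Taxon52, Taxon53, Taxon76.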